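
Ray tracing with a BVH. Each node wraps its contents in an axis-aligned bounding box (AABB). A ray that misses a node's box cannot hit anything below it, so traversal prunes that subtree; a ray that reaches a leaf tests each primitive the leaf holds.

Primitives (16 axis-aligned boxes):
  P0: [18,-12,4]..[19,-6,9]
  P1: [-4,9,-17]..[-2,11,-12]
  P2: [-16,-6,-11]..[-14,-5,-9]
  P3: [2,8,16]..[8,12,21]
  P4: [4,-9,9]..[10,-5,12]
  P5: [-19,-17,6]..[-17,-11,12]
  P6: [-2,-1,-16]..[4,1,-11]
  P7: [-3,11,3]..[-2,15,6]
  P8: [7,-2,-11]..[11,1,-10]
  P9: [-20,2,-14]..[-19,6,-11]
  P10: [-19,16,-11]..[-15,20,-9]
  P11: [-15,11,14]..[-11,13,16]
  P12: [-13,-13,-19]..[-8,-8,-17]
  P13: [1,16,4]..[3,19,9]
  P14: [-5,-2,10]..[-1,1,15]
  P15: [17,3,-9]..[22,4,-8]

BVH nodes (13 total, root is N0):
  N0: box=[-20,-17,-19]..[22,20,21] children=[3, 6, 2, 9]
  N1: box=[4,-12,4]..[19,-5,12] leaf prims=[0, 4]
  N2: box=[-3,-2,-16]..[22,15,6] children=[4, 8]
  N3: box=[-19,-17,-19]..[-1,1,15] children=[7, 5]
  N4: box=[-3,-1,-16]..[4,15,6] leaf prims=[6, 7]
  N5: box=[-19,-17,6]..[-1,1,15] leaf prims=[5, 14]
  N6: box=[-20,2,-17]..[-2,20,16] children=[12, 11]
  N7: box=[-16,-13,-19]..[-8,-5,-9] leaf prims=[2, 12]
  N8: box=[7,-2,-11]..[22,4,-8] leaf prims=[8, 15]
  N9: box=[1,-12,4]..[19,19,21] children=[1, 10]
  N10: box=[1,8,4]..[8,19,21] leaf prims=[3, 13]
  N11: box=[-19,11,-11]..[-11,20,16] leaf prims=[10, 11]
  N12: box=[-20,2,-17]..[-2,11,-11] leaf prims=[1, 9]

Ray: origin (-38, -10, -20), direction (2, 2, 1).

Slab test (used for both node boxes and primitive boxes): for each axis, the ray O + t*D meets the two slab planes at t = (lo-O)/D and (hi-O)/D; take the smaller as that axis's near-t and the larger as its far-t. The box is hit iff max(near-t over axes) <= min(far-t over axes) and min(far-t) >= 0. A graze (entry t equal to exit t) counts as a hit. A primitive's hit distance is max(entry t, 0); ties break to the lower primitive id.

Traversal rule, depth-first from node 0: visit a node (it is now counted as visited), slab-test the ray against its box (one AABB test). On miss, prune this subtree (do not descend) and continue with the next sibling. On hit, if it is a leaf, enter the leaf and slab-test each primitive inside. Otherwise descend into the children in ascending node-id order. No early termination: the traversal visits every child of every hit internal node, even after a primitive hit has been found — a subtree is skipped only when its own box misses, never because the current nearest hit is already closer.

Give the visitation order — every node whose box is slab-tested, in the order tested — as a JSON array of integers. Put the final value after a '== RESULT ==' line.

Traverse from the root:
N0 x:[9,30] y:[-7/2,15] z:[1,41] -> hit [9,15], descend [2, 3, 6, 9]
  N2 x:[35/2,30] y:[4,25/2] z:[4,26] -> miss, prune
  N3 x:[19/2,37/2] y:[-7/2,11/2] z:[1,35] -> miss, prune
  N6 x:[9,18] y:[6,15] z:[3,36] -> hit [9,15], descend [11, 12]
    N11 x:[19/2,27/2] y:[21/2,15] z:[9,36] -> hit [21/2,27/2] leaf, test {P10(miss), P11(miss)}
    N12 x:[9,18] y:[6,21/2] z:[3,9] -> hit [9,9] leaf, test {P1(miss), P9(miss)}
  N9 x:[39/2,57/2] y:[-1,29/2] z:[24,41] -> miss, prune

7 AABB tests over nodes [0, 2, 3, 6, 11, 12, 9]; 2 leaves entered; closest miss.

== RESULT ==
[0, 2, 3, 6, 11, 12, 9]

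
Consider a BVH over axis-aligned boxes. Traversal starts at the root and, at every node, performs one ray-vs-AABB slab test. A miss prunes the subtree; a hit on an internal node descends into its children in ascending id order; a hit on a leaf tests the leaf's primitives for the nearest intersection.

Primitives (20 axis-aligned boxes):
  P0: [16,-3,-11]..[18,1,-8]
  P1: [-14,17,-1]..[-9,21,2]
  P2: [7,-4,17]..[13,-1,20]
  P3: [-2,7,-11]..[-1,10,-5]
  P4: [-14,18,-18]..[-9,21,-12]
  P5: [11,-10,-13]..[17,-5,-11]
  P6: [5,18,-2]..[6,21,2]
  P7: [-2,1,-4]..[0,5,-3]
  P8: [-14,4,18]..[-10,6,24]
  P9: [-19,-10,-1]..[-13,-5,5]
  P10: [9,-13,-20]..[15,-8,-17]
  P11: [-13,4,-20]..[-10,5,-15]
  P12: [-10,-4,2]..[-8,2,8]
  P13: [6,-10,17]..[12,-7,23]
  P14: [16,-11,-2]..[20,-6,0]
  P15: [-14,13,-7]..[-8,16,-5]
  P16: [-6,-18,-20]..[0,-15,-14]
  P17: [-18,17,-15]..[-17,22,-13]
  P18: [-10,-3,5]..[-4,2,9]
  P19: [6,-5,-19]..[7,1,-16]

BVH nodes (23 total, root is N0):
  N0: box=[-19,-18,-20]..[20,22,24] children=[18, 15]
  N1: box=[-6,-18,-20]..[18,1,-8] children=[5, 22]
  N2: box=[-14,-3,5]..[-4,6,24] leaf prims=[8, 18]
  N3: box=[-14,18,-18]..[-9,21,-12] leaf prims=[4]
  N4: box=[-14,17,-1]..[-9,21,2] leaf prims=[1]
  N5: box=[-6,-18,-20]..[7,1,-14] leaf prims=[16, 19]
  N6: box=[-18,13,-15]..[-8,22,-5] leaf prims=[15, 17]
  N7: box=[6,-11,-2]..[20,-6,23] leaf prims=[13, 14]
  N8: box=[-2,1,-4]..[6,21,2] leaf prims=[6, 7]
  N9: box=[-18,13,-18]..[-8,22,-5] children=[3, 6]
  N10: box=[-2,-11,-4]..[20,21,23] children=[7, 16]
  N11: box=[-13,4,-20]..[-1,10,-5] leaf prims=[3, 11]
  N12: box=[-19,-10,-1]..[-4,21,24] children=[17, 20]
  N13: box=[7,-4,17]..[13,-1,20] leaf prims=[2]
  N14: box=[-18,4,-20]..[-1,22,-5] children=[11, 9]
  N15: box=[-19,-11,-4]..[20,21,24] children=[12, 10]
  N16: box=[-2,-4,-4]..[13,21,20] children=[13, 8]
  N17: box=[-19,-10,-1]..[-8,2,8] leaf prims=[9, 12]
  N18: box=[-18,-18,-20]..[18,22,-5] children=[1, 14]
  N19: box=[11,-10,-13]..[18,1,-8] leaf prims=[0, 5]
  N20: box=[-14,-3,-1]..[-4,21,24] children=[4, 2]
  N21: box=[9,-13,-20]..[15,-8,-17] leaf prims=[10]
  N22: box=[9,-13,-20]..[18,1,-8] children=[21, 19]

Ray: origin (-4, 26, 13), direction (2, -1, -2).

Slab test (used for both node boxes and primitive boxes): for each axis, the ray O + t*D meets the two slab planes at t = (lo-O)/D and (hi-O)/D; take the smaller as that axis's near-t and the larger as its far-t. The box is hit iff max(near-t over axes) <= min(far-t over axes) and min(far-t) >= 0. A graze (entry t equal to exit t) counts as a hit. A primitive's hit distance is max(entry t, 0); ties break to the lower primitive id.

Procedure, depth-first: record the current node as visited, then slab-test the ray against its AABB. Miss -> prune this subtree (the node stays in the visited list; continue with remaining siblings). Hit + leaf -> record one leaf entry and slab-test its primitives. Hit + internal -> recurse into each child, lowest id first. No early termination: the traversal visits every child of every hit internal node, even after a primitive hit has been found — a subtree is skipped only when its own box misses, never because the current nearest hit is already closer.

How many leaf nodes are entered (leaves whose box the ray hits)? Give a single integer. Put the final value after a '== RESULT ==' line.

Trace the traversal:
N0 x:[-15/2,12] y:[4,44] z:[-11/2,33/2] -> hit [4,12], descend [15, 18]
  N15 x:[-15/2,12] y:[5,37] z:[-11/2,17/2] -> hit [5,17/2], descend [10, 12]
    N10 x:[1,12] y:[5,37] z:[-5,17/2] -> hit [5,17/2], descend [7, 16]
      N7 x:[5,12] y:[32,37] z:[-5,15/2] -> miss, prune
      N16 x:[1,17/2] y:[5,30] z:[-7/2,17/2] -> hit [5,17/2], descend [8, 13]
        N8 x:[1,5] y:[5,25] z:[11/2,17/2] -> miss, prune
        N13 x:[11/2,17/2] y:[27,30] z:[-7/2,-2] -> miss, prune
    N12 x:[-15/2,0] y:[5,36] z:[-11/2,7] -> miss, prune
  N18 x:[-7,11] y:[4,44] z:[9,33/2] -> hit [9,11], descend [1, 14]
    N1 x:[-1,11] y:[25,44] z:[21/2,33/2] -> miss, prune
    N14 x:[-7,3/2] y:[4,22] z:[9,33/2] -> miss, prune

Visited [0, 15, 10, 7, 16, 8, 13, 12, 18, 1, 14]. Tests: 11 box, 0 leaf. Nearest: miss.

== RESULT ==
0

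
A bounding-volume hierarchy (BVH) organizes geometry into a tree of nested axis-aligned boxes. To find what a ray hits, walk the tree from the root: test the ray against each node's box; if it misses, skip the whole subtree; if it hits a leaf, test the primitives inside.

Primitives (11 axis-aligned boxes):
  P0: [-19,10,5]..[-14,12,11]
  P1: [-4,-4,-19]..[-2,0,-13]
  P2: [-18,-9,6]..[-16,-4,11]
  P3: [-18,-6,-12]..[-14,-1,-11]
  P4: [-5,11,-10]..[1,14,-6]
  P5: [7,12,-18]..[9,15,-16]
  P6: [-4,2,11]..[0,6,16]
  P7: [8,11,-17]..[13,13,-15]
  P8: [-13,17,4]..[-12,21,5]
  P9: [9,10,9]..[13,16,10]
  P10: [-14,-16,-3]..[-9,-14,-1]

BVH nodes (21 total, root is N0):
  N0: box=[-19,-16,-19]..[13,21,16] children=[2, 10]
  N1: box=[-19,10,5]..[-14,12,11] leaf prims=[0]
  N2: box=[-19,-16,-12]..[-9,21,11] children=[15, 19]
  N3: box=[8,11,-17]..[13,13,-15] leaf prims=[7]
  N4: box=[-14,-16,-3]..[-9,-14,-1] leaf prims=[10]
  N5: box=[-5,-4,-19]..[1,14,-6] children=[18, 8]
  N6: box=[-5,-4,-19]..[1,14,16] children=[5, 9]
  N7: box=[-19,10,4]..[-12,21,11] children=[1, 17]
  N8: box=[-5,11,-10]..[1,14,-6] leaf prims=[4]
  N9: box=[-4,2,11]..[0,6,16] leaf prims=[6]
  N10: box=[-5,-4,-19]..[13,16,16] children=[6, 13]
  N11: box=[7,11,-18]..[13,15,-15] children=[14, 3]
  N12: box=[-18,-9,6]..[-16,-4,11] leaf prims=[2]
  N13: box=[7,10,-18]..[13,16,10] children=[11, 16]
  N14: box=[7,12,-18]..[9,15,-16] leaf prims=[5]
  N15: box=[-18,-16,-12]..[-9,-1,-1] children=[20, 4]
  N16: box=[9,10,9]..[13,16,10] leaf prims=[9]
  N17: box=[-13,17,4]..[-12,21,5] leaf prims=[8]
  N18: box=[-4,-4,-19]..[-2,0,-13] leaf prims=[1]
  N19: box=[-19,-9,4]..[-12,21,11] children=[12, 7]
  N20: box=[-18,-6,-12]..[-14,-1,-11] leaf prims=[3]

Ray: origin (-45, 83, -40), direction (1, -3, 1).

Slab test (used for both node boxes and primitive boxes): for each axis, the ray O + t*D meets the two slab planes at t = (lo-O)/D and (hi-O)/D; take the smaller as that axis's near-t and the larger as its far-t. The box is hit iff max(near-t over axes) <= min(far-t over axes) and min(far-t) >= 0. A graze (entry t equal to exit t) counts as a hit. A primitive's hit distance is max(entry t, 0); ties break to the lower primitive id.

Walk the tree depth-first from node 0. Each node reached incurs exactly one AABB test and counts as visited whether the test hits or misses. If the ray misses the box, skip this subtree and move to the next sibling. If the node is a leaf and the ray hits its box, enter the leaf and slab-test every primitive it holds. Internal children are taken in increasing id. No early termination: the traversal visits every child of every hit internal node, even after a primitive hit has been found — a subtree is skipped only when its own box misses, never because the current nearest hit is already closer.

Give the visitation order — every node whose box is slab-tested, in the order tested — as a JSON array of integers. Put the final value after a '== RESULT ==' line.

Traverse from the root:
N0 x:[26,58] y:[62/3,33] z:[21,56] -> hit [26,33], descend [2, 10]
  N2 x:[26,36] y:[62/3,33] z:[28,51] -> hit [28,33], descend [15, 19]
    N15 x:[27,36] y:[28,33] z:[28,39] -> hit [28,33], descend [4, 20]
      N4 x:[31,36] y:[97/3,33] z:[37,39] -> miss, prune
      N20 x:[27,31] y:[28,89/3] z:[28,29] -> hit [28,29] leaf, test {P3@t=28}
    N19 x:[26,33] y:[62/3,92/3] z:[44,51] -> miss, prune
  N10 x:[40,58] y:[67/3,29] z:[21,56] -> miss, prune

Summary -> nodes [0, 2, 15, 4, 20, 19, 10]; box-tests=7; leaf-entries=1; first=P3

== RESULT ==
[0, 2, 15, 4, 20, 19, 10]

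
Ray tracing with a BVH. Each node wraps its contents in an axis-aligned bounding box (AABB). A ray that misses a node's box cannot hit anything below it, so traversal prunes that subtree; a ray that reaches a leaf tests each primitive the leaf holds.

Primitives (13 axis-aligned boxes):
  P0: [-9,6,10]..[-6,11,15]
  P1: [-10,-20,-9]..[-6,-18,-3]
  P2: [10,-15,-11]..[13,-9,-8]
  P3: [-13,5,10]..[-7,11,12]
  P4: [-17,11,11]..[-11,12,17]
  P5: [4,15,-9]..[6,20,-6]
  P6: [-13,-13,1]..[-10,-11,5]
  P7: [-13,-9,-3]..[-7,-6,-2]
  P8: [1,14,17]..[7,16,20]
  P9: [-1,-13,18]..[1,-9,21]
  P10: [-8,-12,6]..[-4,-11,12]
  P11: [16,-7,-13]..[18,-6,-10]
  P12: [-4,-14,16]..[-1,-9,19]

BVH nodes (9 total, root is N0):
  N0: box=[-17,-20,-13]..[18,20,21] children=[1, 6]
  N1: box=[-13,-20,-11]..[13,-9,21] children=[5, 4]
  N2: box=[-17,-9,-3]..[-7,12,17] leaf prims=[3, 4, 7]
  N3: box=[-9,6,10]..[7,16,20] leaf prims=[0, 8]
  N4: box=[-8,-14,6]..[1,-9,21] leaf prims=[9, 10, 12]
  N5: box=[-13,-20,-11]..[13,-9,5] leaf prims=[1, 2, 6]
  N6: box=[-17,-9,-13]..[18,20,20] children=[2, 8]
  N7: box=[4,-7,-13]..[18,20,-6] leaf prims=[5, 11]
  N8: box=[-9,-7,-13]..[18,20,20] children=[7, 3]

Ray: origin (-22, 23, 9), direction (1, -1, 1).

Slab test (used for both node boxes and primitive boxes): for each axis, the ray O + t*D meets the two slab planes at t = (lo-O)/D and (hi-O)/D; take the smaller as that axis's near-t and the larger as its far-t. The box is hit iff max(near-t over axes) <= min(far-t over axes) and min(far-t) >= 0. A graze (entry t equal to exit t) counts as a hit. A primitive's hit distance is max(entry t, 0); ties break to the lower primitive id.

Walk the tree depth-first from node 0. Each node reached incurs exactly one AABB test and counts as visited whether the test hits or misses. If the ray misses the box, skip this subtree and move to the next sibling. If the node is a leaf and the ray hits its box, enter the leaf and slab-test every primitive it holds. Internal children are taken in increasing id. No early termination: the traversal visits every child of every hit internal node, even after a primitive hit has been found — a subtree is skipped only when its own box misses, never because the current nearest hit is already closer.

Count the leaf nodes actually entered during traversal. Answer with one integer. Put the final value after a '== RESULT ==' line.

Walk:
N0 x:[5,40] y:[3,43] z:[-22,12] -> hit [5,12], descend [1, 6]
  N1 x:[9,35] y:[32,43] z:[-20,12] -> miss, prune
  N6 x:[5,40] y:[3,32] z:[-22,11] -> hit [5,11], descend [2, 8]
    N2 x:[5,15] y:[11,32] z:[-12,8] -> miss, prune
    N8 x:[13,40] y:[3,30] z:[-22,11] -> miss, prune

order=[0, 1, 6, 2, 8]  |boxes|=5  |leaves|=0  hit=miss

== RESULT ==
0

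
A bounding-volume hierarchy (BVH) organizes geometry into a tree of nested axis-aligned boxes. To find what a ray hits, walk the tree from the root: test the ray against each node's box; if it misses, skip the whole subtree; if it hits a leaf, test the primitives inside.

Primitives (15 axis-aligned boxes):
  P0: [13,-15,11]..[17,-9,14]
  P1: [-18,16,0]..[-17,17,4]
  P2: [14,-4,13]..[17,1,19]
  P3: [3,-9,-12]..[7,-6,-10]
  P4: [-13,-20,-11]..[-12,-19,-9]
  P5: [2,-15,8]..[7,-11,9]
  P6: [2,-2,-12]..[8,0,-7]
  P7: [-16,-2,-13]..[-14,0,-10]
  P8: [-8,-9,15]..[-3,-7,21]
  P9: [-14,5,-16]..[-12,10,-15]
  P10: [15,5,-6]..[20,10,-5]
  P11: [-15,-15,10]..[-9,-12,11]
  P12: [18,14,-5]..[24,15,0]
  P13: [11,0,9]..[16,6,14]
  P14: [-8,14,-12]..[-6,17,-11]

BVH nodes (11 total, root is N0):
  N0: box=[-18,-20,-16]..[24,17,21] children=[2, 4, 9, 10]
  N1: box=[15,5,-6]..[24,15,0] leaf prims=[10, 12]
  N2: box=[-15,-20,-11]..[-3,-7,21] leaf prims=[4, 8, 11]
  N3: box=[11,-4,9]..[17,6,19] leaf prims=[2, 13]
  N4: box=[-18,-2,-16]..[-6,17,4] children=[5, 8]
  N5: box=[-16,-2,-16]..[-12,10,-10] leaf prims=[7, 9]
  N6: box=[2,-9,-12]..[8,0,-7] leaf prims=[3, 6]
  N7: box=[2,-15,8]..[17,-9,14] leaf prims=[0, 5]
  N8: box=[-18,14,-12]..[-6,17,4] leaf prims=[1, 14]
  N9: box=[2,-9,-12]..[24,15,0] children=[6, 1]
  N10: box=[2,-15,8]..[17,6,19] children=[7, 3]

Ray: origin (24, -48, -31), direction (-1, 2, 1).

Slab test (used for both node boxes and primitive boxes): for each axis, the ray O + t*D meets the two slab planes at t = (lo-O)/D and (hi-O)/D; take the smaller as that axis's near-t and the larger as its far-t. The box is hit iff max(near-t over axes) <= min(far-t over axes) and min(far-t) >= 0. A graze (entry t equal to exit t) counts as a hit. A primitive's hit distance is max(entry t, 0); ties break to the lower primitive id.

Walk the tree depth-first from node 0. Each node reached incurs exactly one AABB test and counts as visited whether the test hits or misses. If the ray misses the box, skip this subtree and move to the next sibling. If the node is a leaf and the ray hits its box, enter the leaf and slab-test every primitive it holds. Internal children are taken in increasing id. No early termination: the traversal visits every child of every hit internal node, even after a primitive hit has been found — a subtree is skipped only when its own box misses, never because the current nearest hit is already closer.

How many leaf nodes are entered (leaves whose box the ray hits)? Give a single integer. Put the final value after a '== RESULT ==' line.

Walk:
N0 x:[0,42] y:[14,65/2] z:[15,52] -> hit [15,65/2], descend [2, 4, 9, 10]
  N2 x:[27,39] y:[14,41/2] z:[20,52] -> miss, prune
  N4 x:[30,42] y:[23,65/2] z:[15,35] -> hit [30,65/2], descend [5, 8]
    N5 x:[36,40] y:[23,29] z:[15,21] -> miss, prune
    N8 x:[30,42] y:[31,65/2] z:[19,35] -> hit [31,65/2] leaf, test {P1(miss), P14(miss)}
  N9 x:[0,22] y:[39/2,63/2] z:[19,31] -> hit [39/2,22], descend [1, 6]
    N1 x:[0,9] y:[53/2,63/2] z:[25,31] -> miss, prune
    N6 x:[16,22] y:[39/2,24] z:[19,24] -> hit [39/2,22] leaf, test {P3@t=39/2, P6(miss)}
  N10 x:[7,22] y:[33/2,27] z:[39,50] -> miss, prune

Summary -> nodes [0, 2, 4, 5, 8, 9, 1, 6, 10]; box-tests=9; leaf-entries=2; first=P3

== RESULT ==
2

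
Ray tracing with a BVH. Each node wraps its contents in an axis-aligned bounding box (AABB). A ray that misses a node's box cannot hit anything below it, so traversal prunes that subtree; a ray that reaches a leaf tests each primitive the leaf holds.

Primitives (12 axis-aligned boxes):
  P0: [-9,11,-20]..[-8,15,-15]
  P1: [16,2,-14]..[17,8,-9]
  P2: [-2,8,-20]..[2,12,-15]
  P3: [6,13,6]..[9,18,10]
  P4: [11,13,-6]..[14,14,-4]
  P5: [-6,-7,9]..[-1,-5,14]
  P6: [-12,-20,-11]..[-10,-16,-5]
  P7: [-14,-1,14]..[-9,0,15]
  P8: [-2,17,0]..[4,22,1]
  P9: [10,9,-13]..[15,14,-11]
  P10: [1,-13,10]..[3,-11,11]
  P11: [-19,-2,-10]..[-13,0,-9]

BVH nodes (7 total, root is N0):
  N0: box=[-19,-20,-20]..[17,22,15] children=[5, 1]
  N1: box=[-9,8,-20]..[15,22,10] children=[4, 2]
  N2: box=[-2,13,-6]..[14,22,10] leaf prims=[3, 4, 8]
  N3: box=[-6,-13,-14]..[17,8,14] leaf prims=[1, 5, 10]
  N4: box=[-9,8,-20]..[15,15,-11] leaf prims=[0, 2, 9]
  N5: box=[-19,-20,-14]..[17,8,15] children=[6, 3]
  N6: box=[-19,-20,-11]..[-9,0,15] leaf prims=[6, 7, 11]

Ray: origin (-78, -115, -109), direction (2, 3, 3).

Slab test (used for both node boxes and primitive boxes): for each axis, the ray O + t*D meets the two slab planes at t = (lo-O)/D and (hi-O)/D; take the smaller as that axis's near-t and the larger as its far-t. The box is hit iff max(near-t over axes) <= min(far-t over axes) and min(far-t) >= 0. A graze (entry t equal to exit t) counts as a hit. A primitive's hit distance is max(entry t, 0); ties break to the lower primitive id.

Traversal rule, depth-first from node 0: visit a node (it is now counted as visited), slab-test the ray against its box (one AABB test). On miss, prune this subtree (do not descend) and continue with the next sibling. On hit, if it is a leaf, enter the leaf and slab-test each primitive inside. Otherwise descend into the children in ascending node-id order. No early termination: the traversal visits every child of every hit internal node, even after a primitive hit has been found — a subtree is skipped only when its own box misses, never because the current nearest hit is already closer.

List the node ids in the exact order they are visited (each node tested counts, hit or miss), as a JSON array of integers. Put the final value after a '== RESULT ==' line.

Trace the traversal:
N0 x:[59/2,95/2] y:[95/3,137/3] z:[89/3,124/3] -> hit [95/3,124/3], descend [1, 5]
  N1 x:[69/2,93/2] y:[41,137/3] z:[89/3,119/3] -> miss, prune
  N5 x:[59/2,95/2] y:[95/3,41] z:[95/3,124/3] -> hit [95/3,41], descend [3, 6]
    N3 x:[36,95/2] y:[34,41] z:[95/3,41] -> hit [36,41] leaf, test {P1(miss), P5(miss), P10(miss)}
    N6 x:[59/2,69/2] y:[95/3,115/3] z:[98/3,124/3] -> hit [98/3,69/2] leaf, test {P6@t=33, P7(miss), P11(miss)}

order=[0, 1, 5, 3, 6]  |boxes|=5  |leaves|=2  hit=P6

== RESULT ==
[0, 1, 5, 3, 6]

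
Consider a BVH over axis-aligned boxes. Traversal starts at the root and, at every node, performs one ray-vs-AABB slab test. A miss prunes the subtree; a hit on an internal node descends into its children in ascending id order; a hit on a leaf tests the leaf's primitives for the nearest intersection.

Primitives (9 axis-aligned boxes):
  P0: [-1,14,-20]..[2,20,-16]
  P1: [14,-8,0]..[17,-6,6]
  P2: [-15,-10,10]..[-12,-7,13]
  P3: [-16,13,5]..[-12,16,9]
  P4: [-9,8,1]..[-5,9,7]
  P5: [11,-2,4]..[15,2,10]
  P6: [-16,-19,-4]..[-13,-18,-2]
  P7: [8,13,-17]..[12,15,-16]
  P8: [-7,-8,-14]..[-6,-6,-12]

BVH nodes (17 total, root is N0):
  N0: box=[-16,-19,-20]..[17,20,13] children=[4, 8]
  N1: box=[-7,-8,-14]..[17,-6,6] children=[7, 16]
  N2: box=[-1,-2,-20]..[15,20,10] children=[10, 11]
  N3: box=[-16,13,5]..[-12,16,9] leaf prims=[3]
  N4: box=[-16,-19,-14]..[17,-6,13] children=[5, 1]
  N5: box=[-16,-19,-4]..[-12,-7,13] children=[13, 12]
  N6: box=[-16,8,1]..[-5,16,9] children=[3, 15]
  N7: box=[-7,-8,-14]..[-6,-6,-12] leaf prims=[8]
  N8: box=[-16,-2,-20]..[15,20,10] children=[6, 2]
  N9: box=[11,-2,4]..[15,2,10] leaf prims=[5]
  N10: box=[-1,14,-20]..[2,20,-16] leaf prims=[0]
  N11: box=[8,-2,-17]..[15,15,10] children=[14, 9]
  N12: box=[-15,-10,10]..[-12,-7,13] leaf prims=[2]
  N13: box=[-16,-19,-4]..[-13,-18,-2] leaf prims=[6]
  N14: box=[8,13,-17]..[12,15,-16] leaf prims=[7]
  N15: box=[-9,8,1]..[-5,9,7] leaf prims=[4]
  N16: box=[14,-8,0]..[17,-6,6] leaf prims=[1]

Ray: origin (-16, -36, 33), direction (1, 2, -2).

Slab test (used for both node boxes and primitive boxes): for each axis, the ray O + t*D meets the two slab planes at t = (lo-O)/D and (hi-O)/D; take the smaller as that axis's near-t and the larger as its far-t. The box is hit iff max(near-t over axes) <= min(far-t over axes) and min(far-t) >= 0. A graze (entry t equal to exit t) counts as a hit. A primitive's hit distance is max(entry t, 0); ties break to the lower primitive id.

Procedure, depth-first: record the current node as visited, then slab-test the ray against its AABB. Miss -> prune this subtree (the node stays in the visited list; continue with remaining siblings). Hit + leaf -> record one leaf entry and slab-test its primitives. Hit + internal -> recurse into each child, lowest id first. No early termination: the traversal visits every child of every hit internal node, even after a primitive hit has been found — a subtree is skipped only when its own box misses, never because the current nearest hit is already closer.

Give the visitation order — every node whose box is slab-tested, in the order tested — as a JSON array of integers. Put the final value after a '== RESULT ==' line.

Walk:
N0 x:[0,33] y:[17/2,28] z:[10,53/2] -> hit [10,53/2], descend [4, 8]
  N4 x:[0,33] y:[17/2,15] z:[10,47/2] -> hit [10,15], descend [1, 5]
    N1 x:[9,33] y:[14,15] z:[27/2,47/2] -> hit [14,15], descend [7, 16]
      N7 x:[9,10] y:[14,15] z:[45/2,47/2] -> miss, prune
      N16 x:[30,33] y:[14,15] z:[27/2,33/2] -> miss, prune
    N5 x:[0,4] y:[17/2,29/2] z:[10,37/2] -> miss, prune
  N8 x:[0,31] y:[17,28] z:[23/2,53/2] -> hit [17,53/2], descend [2, 6]
    N2 x:[15,31] y:[17,28] z:[23/2,53/2] -> hit [17,53/2], descend [10, 11]
      N10 x:[15,18] y:[25,28] z:[49/2,53/2] -> miss, prune
      N11 x:[24,31] y:[17,51/2] z:[23/2,25] -> hit [24,25], descend [9, 14]
        N9 x:[27,31] y:[17,19] z:[23/2,29/2] -> miss, prune
        N14 x:[24,28] y:[49/2,51/2] z:[49/2,25] -> hit [49/2,25] leaf, test {P7@t=49/2}
    N6 x:[0,11] y:[22,26] z:[12,16] -> miss, prune

Visited [0, 4, 1, 7, 16, 5, 8, 2, 10, 11, 9, 14, 6]. Tests: 13 box, 1 leaf. Nearest: P7.

== RESULT ==
[0, 4, 1, 7, 16, 5, 8, 2, 10, 11, 9, 14, 6]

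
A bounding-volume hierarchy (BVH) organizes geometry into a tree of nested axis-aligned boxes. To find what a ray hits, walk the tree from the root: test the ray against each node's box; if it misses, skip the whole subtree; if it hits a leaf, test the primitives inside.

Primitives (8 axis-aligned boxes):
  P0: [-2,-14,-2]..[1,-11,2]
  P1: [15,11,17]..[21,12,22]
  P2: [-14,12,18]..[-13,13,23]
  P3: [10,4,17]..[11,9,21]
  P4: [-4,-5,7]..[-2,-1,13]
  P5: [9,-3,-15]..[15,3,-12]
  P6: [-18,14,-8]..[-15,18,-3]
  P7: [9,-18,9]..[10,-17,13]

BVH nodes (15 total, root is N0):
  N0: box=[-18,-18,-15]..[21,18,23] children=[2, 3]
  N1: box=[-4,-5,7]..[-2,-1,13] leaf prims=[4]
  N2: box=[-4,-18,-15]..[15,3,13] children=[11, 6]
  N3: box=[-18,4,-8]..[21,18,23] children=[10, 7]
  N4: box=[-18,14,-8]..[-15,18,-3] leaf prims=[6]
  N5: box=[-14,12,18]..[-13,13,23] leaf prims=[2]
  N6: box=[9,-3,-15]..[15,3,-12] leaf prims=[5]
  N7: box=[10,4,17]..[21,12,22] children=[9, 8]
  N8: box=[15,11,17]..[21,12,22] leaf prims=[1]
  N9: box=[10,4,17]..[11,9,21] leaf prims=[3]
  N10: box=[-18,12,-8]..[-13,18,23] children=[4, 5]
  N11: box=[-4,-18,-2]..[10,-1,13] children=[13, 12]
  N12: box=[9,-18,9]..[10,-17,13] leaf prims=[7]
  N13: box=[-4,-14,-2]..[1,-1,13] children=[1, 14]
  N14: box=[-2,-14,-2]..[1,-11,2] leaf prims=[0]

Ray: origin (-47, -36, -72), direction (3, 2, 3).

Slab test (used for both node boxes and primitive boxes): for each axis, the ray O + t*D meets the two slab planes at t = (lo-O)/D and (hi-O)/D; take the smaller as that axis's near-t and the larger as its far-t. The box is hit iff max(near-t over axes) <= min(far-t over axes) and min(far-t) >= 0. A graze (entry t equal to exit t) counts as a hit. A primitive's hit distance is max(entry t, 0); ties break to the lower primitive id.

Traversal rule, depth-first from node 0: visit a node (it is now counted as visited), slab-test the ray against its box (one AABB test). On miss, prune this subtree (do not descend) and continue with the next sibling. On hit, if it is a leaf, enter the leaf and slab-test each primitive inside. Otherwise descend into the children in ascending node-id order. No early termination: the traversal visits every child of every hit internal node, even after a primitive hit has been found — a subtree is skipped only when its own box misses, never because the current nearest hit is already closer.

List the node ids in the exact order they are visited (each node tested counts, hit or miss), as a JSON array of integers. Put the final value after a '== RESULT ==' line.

Traverse from the root:
N0 x:[29/3,68/3] y:[9,27] z:[19,95/3] -> hit [19,68/3], descend [2, 3]
  N2 x:[43/3,62/3] y:[9,39/2] z:[19,85/3] -> hit [19,39/2], descend [6, 11]
    N6 x:[56/3,62/3] y:[33/2,39/2] z:[19,20] -> hit [19,39/2] leaf, test {P5@t=19}
    N11 x:[43/3,19] y:[9,35/2] z:[70/3,85/3] -> miss, prune
  N3 x:[29/3,68/3] y:[20,27] z:[64/3,95/3] -> hit [64/3,68/3], descend [7, 10]
    N7 x:[19,68/3] y:[20,24] z:[89/3,94/3] -> miss, prune
    N10 x:[29/3,34/3] y:[24,27] z:[64/3,95/3] -> miss, prune

Visited [0, 2, 6, 11, 3, 7, 10]. Tests: 7 box, 1 leaf. Nearest: P5.

== RESULT ==
[0, 2, 6, 11, 3, 7, 10]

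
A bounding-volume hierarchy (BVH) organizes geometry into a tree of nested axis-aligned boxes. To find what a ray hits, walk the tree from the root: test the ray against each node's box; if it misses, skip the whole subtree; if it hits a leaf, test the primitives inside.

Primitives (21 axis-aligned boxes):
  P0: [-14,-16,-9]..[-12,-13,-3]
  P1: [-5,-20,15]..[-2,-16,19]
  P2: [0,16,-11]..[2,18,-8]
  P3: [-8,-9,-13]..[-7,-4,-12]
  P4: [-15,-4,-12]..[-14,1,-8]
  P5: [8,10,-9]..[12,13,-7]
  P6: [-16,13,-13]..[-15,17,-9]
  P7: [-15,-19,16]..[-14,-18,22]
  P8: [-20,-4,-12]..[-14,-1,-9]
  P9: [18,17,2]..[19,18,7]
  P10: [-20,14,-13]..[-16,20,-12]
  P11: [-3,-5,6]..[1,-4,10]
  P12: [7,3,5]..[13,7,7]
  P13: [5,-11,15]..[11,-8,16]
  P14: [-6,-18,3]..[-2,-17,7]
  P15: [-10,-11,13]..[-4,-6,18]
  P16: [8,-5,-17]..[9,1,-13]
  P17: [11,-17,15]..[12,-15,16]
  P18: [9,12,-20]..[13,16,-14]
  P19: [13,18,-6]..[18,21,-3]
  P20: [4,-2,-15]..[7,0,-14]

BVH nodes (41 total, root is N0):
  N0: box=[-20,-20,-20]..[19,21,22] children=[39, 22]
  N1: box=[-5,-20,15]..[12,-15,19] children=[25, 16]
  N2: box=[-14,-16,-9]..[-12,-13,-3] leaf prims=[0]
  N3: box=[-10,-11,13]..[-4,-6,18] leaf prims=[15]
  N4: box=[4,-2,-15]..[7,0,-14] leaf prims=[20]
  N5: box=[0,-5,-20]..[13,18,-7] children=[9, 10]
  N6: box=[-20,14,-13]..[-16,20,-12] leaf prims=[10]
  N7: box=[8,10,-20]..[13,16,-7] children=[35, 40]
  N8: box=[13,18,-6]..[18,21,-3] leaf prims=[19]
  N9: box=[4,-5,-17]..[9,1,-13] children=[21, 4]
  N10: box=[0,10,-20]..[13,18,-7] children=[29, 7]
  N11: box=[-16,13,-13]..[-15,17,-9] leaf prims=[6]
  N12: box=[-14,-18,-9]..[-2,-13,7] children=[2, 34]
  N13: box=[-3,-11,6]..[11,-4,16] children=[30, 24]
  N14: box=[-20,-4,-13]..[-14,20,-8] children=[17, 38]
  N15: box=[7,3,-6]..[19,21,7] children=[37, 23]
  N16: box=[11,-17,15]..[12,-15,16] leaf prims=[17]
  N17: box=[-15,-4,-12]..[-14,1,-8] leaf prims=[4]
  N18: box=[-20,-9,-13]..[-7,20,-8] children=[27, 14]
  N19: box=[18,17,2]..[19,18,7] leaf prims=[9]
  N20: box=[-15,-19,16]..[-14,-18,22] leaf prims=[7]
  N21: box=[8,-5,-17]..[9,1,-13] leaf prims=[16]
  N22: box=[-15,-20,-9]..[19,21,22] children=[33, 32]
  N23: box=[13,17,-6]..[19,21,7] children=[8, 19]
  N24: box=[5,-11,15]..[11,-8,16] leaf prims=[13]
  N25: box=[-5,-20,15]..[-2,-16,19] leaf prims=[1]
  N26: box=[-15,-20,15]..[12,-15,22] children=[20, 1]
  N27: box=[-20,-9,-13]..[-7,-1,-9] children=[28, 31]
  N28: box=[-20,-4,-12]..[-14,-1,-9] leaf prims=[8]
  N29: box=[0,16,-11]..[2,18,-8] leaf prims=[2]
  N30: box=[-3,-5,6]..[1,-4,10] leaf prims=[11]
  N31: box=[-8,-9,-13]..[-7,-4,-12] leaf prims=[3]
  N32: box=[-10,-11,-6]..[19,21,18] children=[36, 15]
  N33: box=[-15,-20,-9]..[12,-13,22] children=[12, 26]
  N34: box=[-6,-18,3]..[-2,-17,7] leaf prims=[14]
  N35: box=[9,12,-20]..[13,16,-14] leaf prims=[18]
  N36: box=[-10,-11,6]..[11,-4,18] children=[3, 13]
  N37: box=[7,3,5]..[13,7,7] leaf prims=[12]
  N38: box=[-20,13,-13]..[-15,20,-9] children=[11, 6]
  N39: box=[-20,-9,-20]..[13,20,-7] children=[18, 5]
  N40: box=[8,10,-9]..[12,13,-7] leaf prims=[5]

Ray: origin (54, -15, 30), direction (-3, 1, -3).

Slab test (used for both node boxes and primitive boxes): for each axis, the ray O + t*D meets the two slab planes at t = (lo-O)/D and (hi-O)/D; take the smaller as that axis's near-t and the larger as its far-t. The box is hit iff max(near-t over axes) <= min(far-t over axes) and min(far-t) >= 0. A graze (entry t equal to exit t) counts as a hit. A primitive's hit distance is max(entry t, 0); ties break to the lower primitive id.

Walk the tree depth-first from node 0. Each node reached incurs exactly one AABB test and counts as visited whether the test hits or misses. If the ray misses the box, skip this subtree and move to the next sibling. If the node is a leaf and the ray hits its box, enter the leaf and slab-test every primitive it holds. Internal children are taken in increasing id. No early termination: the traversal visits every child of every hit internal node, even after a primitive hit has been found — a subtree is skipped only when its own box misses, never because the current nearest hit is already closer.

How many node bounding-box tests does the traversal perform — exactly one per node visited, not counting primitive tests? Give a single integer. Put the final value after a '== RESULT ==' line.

Trace the traversal:
N0 x:[35/3,74/3] y:[-5,36] z:[8/3,50/3] -> hit [35/3,50/3], descend [22, 39]
  N22 x:[35/3,23] y:[-5,36] z:[8/3,13] -> hit [35/3,13], descend [32, 33]
    N32 x:[35/3,64/3] y:[4,36] z:[4,12] -> hit [35/3,12], descend [15, 36]
      N15 x:[35/3,47/3] y:[18,36] z:[23/3,12] -> miss, prune
      N36 x:[43/3,64/3] y:[4,11] z:[4,8] -> miss, prune
    N33 x:[14,23] y:[-5,2] z:[8/3,13] -> miss, prune
  N39 x:[41/3,74/3] y:[6,35] z:[37/3,50/3] -> hit [41/3,50/3], descend [5, 18]
    N5 x:[41/3,18] y:[10,33] z:[37/3,50/3] -> hit [41/3,50/3], descend [9, 10]
      N9 x:[15,50/3] y:[10,16] z:[43/3,47/3] -> hit [15,47/3], descend [4, 21]
        N4 x:[47/3,50/3] y:[13,15] z:[44/3,15] -> miss, prune
        N21 x:[15,46/3] y:[10,16] z:[43/3,47/3] -> hit [15,46/3] leaf, test {P16@t=15}
      N10 x:[41/3,18] y:[25,33] z:[37/3,50/3] -> miss, prune
    N18 x:[61/3,74/3] y:[6,35] z:[38/3,43/3] -> miss, prune

Summary -> nodes [0, 22, 32, 15, 36, 33, 39, 5, 9, 4, 21, 10, 18]; box-tests=13; leaf-entries=1; first=P16

== RESULT ==
13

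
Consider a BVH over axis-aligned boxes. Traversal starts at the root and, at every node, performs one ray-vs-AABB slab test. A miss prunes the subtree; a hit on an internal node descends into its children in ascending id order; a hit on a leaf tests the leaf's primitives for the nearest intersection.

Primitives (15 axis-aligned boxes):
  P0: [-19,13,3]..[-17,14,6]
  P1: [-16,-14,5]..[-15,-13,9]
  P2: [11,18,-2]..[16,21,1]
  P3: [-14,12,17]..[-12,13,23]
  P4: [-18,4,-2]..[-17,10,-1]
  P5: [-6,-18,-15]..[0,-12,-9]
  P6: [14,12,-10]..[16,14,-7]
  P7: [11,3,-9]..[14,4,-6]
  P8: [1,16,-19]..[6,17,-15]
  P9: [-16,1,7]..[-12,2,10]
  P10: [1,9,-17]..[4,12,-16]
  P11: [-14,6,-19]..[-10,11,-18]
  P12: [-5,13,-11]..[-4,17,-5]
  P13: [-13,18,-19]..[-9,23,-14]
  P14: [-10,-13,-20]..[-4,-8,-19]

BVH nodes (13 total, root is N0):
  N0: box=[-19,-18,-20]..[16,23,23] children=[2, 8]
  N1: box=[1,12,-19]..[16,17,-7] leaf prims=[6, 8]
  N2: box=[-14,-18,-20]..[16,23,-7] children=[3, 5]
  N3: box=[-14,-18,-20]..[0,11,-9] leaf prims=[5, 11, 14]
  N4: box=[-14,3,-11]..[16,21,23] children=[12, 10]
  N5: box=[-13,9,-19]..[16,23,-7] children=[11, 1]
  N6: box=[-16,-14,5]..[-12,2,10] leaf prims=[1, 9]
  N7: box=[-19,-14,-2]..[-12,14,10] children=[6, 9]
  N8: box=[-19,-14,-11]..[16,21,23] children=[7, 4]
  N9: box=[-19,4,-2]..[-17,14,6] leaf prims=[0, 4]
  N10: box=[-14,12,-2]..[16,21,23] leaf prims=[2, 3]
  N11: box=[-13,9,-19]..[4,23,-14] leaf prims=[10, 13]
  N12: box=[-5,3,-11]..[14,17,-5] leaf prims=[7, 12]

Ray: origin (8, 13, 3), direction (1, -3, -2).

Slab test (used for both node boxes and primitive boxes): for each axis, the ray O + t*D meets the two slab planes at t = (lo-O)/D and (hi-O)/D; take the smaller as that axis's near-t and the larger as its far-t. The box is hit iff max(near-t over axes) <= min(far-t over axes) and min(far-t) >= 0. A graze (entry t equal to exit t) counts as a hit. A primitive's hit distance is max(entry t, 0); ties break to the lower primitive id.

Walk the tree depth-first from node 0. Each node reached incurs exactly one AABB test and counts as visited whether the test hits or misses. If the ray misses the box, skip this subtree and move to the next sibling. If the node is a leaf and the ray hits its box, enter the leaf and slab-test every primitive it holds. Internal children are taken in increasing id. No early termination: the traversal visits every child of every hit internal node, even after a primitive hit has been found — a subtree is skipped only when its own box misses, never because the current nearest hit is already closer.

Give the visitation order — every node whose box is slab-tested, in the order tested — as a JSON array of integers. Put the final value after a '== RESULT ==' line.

Traverse from the root:
N0 x:[-27,8] y:[-10/3,31/3] z:[-10,23/2] -> hit [-10/3,8], descend [2, 8]
  N2 x:[-22,8] y:[-10/3,31/3] z:[5,23/2] -> hit [5,8], descend [3, 5]
    N3 x:[-22,-8] y:[2/3,31/3] z:[6,23/2] -> miss, prune
    N5 x:[-21,8] y:[-10/3,4/3] z:[5,11] -> miss, prune
  N8 x:[-27,8] y:[-8/3,9] z:[-10,7] -> hit [-8/3,7], descend [4, 7]
    N4 x:[-22,8] y:[-8/3,10/3] z:[-10,7] -> hit [-8/3,10/3], descend [10, 12]
      N10 x:[-22,8] y:[-8/3,1/3] z:[-10,5/2] -> hit [-8/3,1/3] leaf, test {P2(miss), P3(miss)}
      N12 x:[-13,6] y:[-4/3,10/3] z:[4,7] -> miss, prune
    N7 x:[-27,-20] y:[-1/3,9] z:[-7/2,5/2] -> miss, prune

Summary -> nodes [0, 2, 3, 5, 8, 4, 10, 12, 7]; box-tests=9; leaf-entries=1; first=miss

== RESULT ==
[0, 2, 3, 5, 8, 4, 10, 12, 7]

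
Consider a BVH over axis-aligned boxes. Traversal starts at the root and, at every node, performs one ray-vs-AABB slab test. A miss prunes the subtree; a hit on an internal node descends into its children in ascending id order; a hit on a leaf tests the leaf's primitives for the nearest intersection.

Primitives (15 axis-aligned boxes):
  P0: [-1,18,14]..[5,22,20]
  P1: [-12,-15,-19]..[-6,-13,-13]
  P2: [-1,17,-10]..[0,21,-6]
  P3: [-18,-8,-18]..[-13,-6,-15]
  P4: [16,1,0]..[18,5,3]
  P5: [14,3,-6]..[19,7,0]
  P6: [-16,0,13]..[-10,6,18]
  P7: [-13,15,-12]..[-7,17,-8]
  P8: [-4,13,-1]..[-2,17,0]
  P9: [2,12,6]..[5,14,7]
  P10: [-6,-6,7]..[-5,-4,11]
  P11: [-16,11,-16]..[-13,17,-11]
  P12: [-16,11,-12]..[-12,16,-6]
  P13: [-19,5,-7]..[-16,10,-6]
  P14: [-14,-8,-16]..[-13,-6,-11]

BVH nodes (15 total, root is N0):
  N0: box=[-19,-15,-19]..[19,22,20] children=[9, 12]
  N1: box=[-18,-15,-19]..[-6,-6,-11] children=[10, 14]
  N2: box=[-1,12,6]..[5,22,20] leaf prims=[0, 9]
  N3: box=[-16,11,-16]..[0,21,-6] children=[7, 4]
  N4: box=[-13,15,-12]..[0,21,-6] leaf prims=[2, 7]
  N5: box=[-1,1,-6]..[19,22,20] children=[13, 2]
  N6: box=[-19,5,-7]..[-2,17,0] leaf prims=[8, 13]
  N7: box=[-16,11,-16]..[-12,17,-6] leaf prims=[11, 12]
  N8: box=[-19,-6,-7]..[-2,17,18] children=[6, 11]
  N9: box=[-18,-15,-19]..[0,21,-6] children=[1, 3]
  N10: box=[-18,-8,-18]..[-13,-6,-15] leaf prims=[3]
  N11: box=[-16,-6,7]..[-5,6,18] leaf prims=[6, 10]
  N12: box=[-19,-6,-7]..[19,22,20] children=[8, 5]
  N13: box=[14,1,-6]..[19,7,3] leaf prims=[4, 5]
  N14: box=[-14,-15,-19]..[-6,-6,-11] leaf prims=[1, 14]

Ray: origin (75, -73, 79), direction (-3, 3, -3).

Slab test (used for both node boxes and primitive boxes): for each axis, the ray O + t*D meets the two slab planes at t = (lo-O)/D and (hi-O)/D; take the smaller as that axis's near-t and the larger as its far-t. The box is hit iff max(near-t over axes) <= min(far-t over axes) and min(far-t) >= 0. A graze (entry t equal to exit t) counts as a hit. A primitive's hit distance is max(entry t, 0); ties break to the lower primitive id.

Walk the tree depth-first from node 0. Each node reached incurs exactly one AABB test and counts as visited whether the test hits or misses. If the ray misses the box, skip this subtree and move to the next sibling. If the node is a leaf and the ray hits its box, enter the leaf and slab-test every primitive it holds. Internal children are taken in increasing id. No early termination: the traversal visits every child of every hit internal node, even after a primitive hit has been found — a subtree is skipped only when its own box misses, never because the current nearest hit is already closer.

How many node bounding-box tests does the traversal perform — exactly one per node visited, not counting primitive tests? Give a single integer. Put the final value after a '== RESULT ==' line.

Trace the traversal:
N0 x:[56/3,94/3] y:[58/3,95/3] z:[59/3,98/3] -> hit [59/3,94/3], descend [9, 12]
  N9 x:[25,31] y:[58/3,94/3] z:[85/3,98/3] -> hit [85/3,31], descend [1, 3]
    N1 x:[27,31] y:[58/3,67/3] z:[30,98/3] -> miss, prune
    N3 x:[25,91/3] y:[28,94/3] z:[85/3,95/3] -> hit [85/3,91/3], descend [4, 7]
      N4 x:[25,88/3] y:[88/3,94/3] z:[85/3,91/3] -> hit [88/3,88/3] leaf, test {P2(miss), P7@t=88/3}
      N7 x:[29,91/3] y:[28,30] z:[85/3,95/3] -> hit [29,30] leaf, test {P11@t=30, P12@t=29}
  N12 x:[56/3,94/3] y:[67/3,95/3] z:[59/3,86/3] -> hit [67/3,86/3], descend [5, 8]
    N5 x:[56/3,76/3] y:[74/3,95/3] z:[59/3,85/3] -> hit [74/3,76/3], descend [2, 13]
      N2 x:[70/3,76/3] y:[85/3,95/3] z:[59/3,73/3] -> miss, prune
      N13 x:[56/3,61/3] y:[74/3,80/3] z:[76/3,85/3] -> miss, prune
    N8 x:[77/3,94/3] y:[67/3,30] z:[61/3,86/3] -> hit [77/3,86/3], descend [6, 11]
      N6 x:[77/3,94/3] y:[26,30] z:[79/3,86/3] -> hit [79/3,86/3] leaf, test {P8(miss), P13(miss)}
      N11 x:[80/3,91/3] y:[67/3,79/3] z:[61/3,24] -> miss, prune

Summary -> nodes [0, 9, 1, 3, 4, 7, 12, 5, 2, 13, 8, 6, 11]; box-tests=13; leaf-entries=3; first=P12

== RESULT ==
13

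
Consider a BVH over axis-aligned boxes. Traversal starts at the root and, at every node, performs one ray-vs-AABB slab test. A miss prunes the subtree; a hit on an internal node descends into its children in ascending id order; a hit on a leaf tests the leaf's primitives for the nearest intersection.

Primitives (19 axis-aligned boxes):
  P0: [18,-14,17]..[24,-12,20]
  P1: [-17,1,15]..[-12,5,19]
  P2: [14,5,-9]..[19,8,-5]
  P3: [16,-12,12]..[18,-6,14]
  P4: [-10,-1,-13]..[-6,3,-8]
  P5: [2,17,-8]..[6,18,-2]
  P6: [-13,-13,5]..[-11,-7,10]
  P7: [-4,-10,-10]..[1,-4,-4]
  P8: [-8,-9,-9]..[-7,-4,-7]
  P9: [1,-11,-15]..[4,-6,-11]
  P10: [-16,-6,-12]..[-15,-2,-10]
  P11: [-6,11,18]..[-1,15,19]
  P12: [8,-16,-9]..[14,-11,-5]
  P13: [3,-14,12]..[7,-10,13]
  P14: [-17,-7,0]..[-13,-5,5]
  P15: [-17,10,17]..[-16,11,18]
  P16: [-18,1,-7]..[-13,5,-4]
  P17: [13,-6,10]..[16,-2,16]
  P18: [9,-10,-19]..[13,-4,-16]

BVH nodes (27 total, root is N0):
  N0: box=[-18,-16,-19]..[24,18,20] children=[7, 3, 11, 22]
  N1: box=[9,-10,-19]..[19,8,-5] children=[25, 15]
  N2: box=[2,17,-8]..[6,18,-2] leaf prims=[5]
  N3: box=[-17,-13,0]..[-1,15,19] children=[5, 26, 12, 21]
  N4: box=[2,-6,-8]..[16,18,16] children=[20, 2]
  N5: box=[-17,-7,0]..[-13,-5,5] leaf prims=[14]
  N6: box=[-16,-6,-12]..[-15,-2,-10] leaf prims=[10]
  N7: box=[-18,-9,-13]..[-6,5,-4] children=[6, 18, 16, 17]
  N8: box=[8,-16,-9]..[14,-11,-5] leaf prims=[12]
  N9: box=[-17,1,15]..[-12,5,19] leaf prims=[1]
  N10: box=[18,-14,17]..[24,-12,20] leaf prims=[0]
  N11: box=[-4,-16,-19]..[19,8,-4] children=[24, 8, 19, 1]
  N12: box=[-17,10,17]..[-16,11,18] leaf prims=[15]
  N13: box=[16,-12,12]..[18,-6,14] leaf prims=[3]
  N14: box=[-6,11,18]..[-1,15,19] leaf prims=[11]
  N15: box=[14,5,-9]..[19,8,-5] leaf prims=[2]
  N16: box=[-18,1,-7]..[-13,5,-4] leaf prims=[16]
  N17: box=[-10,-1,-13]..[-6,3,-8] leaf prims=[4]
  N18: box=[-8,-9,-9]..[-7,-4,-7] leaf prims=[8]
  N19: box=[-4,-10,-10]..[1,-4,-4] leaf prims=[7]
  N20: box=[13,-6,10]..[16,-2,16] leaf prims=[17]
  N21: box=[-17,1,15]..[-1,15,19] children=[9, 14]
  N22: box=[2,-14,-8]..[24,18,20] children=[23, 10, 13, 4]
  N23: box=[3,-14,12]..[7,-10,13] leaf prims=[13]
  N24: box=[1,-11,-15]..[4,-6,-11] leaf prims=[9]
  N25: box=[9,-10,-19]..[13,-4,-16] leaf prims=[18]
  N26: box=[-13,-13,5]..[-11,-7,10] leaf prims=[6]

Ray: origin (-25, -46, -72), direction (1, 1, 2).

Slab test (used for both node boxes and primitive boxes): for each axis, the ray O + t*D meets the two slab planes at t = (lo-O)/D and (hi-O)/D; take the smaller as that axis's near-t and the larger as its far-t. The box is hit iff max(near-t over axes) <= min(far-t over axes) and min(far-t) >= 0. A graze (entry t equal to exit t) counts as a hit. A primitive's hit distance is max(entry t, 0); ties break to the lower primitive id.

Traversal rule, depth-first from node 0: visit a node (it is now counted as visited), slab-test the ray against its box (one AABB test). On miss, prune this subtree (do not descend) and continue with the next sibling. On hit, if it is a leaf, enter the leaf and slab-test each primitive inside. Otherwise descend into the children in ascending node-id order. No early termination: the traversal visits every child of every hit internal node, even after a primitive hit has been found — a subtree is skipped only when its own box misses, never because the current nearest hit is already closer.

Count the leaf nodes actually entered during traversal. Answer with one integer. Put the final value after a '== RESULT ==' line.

Walk:
N0 x:[7,49] y:[30,64] z:[53/2,46] -> hit [30,46], descend [3, 7, 11, 22]
  N3 x:[8,24] y:[33,61] z:[36,91/2] -> miss, prune
  N7 x:[7,19] y:[37,51] z:[59/2,34] -> miss, prune
  N11 x:[21,44] y:[30,54] z:[53/2,34] -> hit [30,34], descend [1, 8, 19, 24]
    N1 x:[34,44] y:[36,54] z:[53/2,67/2] -> miss, prune
    N8 x:[33,39] y:[30,35] z:[63/2,67/2] -> hit [33,67/2] leaf, test {P12@t=33}
    N19 x:[21,26] y:[36,42] z:[31,34] -> miss, prune
    N24 x:[26,29] y:[35,40] z:[57/2,61/2] -> miss, prune
  N22 x:[27,49] y:[32,64] z:[32,46] -> hit [32,46], descend [4, 10, 13, 23]
    N4 x:[27,41] y:[40,64] z:[32,44] -> hit [40,41], descend [2, 20]
      N2 x:[27,31] y:[63,64] z:[32,35] -> miss, prune
      N20 x:[38,41] y:[40,44] z:[41,44] -> hit [41,41] leaf, test {P17@t=41}
    N10 x:[43,49] y:[32,34] z:[89/2,46] -> miss, prune
    N13 x:[41,43] y:[34,40] z:[42,43] -> miss, prune
    N23 x:[28,32] y:[32,36] z:[42,85/2] -> miss, prune

order=[0, 3, 7, 11, 1, 8, 19, 24, 22, 4, 2, 20, 10, 13, 23]  |boxes|=15  |leaves|=2  hit=P12

== RESULT ==
2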